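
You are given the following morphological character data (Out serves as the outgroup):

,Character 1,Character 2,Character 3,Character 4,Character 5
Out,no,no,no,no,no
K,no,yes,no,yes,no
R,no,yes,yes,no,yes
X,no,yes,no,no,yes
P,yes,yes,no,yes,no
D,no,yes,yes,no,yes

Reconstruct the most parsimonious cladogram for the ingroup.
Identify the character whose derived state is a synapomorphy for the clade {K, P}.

Character 4

The outgroup has state 'no' for every character, so 'yes' is the derived state throughout.
Character 1 (derived state 'yes') is unique to P (autapomorphy; uninformative for grouping).
All ingroup taxa share the derived state 'yes' for Character 2; it defines the ingroup but does not resolve relationships within it.
Only D and R show the derived state 'yes' for Character 3, supporting them as a clade.
Character 4: derived state 'yes' in K and P only — synapomorphy for {K, P}.
Only D, R, and X show the derived state 'yes' for Character 5, supporting them as a clade.
Most parsimonious ingroup topology: ((K,P),((R,D),X)).
The clade {K, P} is supported by Character 4: its derived state 'yes' occurs in exactly those taxa and in no other taxon (including the outgroup).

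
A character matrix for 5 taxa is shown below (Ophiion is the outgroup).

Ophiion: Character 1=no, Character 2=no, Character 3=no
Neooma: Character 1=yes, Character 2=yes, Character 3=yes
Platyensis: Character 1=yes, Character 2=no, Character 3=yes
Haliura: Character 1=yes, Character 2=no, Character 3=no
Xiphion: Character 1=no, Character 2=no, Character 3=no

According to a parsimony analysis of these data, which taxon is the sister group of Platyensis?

Neooma

The outgroup has state 'no' for every character, so 'yes' is the derived state throughout.
Only Haliura, Neooma, and Platyensis show the derived state 'yes' for Character 1, supporting them as a clade.
Character 2: derived state 'yes' in Neooma only — an autapomorphy, so it tells us nothing about relationships among taxa.
Character 3 (derived state 'yes') is shared by Neooma and Platyensis — a synapomorphy uniting that clade.
Most parsimonious ingroup topology: (((Neooma,Platyensis),Haliura),Xiphion).
Platyensis and Neooma form a cherry on this tree, so they are sister taxa.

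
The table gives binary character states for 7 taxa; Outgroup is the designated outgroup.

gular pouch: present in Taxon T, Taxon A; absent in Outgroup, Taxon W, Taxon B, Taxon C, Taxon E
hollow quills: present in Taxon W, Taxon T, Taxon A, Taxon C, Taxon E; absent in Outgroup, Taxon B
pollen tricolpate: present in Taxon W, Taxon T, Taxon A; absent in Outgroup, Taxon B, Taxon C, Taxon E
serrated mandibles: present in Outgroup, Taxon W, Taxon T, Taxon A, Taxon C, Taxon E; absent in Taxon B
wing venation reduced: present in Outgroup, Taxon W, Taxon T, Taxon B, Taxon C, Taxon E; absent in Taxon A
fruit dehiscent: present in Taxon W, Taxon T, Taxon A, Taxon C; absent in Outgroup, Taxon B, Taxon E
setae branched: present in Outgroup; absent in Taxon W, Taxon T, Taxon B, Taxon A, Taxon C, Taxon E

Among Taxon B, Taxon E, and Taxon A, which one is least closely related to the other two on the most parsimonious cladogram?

Character polarity is set by the outgroup: the derived state is whichever differs from the outgroup's state, so for serrated mandibles, wing venation reduced, setae branched the derived state is 'absent', and for the remaining characters it is 'present'.
gular pouch (derived state 'present') is shared by Taxon A and Taxon T — a synapomorphy uniting that clade.
hollow quills: derived state 'present' in Taxon A, Taxon C, Taxon E, Taxon T, and Taxon W only — synapomorphy for {Taxon A, Taxon C, Taxon E, Taxon T, Taxon W}.
Only Taxon A, Taxon T, and Taxon W show the derived state 'present' for pollen tricolpate, supporting them as a clade.
serrated mandibles (derived state 'absent') is unique to Taxon B (autapomorphy; uninformative for grouping).
wing venation reduced (derived state 'absent') is unique to Taxon A (autapomorphy; uninformative for grouping).
fruit dehiscent: derived state 'present' in Taxon A, Taxon C, Taxon T, and Taxon W only — synapomorphy for {Taxon A, Taxon C, Taxon T, Taxon W}.
All ingroup taxa share the derived state 'absent' for setae branched; it defines the ingroup but does not resolve relationships within it.
Most parsimonious ingroup topology: ((((Taxon W,(Taxon T,Taxon A)),Taxon C),Taxon E),Taxon B).
Taxon E and Taxon A share a more recent common ancestor with each other than either does with Taxon B, so Taxon B is the least closely related of the three.

Taxon B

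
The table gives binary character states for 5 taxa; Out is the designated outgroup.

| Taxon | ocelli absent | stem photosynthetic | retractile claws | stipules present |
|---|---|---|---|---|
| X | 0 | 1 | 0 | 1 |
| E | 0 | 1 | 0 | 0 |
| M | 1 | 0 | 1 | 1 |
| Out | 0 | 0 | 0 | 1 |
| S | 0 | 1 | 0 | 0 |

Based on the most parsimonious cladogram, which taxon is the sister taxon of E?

Character polarity is set by the outgroup: the derived state is whichever differs from the outgroup's state, so for stipules present the derived state is '0', and for the remaining characters it is '1'.
ocelli absent: derived state '1' in M only — an autapomorphy, so it tells us nothing about relationships among taxa.
Only E, S, and X show the derived state '1' for stem photosynthetic, supporting them as a clade.
retractile claws (derived state '1') is unique to M (autapomorphy; uninformative for grouping).
stipules present (derived state '0') is shared by E and S — a synapomorphy uniting that clade.
Most parsimonious ingroup topology: (M,((S,E),X)).
E and S form a cherry on this tree, so they are sister taxa.

S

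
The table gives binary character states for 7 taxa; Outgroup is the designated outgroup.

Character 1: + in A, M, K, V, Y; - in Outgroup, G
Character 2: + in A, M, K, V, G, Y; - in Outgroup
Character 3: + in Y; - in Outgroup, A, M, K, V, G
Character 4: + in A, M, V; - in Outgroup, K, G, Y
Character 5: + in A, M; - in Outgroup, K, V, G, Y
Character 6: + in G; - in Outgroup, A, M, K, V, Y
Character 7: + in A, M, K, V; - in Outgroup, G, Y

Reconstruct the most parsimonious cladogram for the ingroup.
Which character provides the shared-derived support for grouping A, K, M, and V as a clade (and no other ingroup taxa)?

The outgroup has state '-' for every character, so '+' is the derived state throughout.
Character 1 (derived state '+') is shared by A, K, M, V, and Y — a synapomorphy uniting that clade.
All ingroup taxa share the derived state '+' for Character 2; it defines the ingroup but does not resolve relationships within it.
Character 3: derived state '+' in Y only — an autapomorphy, so it tells us nothing about relationships among taxa.
Only A, M, and V show the derived state '+' for Character 4, supporting them as a clade.
Only A and M show the derived state '+' for Character 5, supporting them as a clade.
Character 6 (derived state '+') is unique to G (autapomorphy; uninformative for grouping).
Character 7 (derived state '+') is shared by A, K, M, and V — a synapomorphy uniting that clade.
Most parsimonious ingroup topology: (((((A,M),V),K),Y),G).
The clade {A, K, M, V} is supported by Character 7: its derived state '+' occurs in exactly those taxa and in no other taxon (including the outgroup).

Character 7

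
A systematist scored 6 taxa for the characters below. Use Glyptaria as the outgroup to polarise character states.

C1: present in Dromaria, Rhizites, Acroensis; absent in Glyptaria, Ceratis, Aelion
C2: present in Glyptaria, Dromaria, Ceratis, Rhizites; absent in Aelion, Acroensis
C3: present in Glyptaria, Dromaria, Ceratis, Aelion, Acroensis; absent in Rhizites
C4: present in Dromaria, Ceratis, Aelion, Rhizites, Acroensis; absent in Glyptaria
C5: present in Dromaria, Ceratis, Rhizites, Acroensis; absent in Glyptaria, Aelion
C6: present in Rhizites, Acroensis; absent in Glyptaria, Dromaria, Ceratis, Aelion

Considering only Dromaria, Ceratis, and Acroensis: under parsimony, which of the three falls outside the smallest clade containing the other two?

Character polarity is set by the outgroup: the derived state is whichever differs from the outgroup's state, so for C2, C3 the derived state is 'absent', and for the remaining characters it is 'present'.
C1: derived state 'present' in Acroensis, Dromaria, and Rhizites only — synapomorphy for {Acroensis, Dromaria, Rhizites}.
C2 groups Acroensis and Aelion, which is incompatible with the clades supported by the remaining characters; treating it as convergent (homoplasy) costs fewer steps than any alternative tree.
C3 (derived state 'absent') is unique to Rhizites (autapomorphy; uninformative for grouping).
C4 (derived state 'present') is shared by all ingroup taxa — unites the whole ingroup.
C5: derived state 'present' in Acroensis, Ceratis, Dromaria, and Rhizites only — synapomorphy for {Acroensis, Ceratis, Dromaria, Rhizites}.
C6 (derived state 'present') is shared by Acroensis and Rhizites — a synapomorphy uniting that clade.
Most parsimonious ingroup topology: (((Dromaria,(Rhizites,Acroensis)),Ceratis),Aelion).
Acroensis and Dromaria share a more recent common ancestor with each other than either does with Ceratis, so Ceratis is the least closely related of the three.

Ceratis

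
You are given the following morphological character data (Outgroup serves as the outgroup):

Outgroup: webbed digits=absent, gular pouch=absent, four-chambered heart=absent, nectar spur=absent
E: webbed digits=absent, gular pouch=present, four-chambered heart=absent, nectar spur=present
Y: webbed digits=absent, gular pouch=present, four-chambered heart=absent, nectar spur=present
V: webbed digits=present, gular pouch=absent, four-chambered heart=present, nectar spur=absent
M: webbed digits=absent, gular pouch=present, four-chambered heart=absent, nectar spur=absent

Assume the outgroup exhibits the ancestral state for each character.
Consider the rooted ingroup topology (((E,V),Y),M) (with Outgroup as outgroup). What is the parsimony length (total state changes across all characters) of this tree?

6

Map each character onto (((E,V),Y),M) (rooted by Outgroup) and count the minimum state changes it requires (Fitch parsimony):
webbed digits: 1; gular pouch: 2; four-chambered heart: 1; nectar spur: 2.
Total tree length = 6.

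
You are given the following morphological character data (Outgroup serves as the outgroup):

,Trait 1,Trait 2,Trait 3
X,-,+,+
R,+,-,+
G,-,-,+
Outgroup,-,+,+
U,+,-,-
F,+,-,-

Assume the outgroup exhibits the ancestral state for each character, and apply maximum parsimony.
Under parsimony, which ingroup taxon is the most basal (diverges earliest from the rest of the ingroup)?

Character polarity is set by the outgroup: the derived state is whichever differs from the outgroup's state, so for Trait 2, Trait 3 the derived state is '-', and for the remaining characters it is '+'.
Trait 1 (derived state '+') is shared by F, R, and U — a synapomorphy uniting that clade.
Only F, G, R, and U show the derived state '-' for Trait 2, supporting them as a clade.
Trait 3 (derived state '-') is shared by F and U — a synapomorphy uniting that clade.
Most parsimonious ingroup topology: ((G,((U,F),R)),X).
X is sister to the clade containing all other ingroup taxa, so it is the earliest-diverging (most basal) ingroup lineage.

X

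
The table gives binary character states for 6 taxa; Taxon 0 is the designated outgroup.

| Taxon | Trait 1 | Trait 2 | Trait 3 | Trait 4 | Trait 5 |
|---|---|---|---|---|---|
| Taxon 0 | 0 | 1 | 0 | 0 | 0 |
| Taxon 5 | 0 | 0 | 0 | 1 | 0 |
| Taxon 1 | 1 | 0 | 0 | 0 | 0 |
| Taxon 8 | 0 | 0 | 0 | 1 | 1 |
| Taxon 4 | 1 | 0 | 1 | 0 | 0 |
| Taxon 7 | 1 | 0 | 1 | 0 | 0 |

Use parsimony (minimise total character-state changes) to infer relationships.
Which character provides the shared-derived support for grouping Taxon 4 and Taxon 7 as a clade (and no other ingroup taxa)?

Character polarity is set by the outgroup: the derived state is whichever differs from the outgroup's state, so for Trait 2 the derived state is '0', and for the remaining characters it is '1'.
Trait 1: derived state '1' in Taxon 1, Taxon 4, and Taxon 7 only — synapomorphy for {Taxon 1, Taxon 4, Taxon 7}.
Trait 2 (derived state '0') is shared by all ingroup taxa — unites the whole ingroup.
Trait 3 (derived state '1') is shared by Taxon 4 and Taxon 7 — a synapomorphy uniting that clade.
Only Taxon 5 and Taxon 8 show the derived state '1' for Trait 4, supporting them as a clade.
Trait 5 (derived state '1') is unique to Taxon 8 (autapomorphy; uninformative for grouping).
Most parsimonious ingroup topology: ((Taxon 5,Taxon 8),(Taxon 1,(Taxon 4,Taxon 7))).
The clade {Taxon 4, Taxon 7} is supported by Trait 3: its derived state '1' occurs in exactly those taxa and in no other taxon (including the outgroup).

Trait 3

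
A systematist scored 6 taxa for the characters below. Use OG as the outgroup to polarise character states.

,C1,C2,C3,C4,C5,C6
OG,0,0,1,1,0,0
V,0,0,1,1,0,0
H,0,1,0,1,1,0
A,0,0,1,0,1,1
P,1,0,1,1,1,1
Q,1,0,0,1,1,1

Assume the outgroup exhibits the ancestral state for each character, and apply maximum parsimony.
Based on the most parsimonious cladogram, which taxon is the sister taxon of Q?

Character polarity is set by the outgroup: the derived state is whichever differs from the outgroup's state, so for C3, C4 the derived state is '0', and for the remaining characters it is '1'.
C1: derived state '1' in P and Q only — synapomorphy for {P, Q}.
C2 (derived state '1') is unique to H (autapomorphy; uninformative for grouping).
C3 groups H and Q, which is incompatible with the clades supported by the remaining characters; treating it as convergent (homoplasy) costs fewer steps than any alternative tree.
C4 (derived state '0') is unique to A (autapomorphy; uninformative for grouping).
C5: derived state '1' in A, H, P, and Q only — synapomorphy for {A, H, P, Q}.
C6: derived state '1' in A, P, and Q only — synapomorphy for {A, P, Q}.
Most parsimonious ingroup topology: (((A,(P,Q)),H),V).
Q and P form a cherry on this tree, so they are sister taxa.

P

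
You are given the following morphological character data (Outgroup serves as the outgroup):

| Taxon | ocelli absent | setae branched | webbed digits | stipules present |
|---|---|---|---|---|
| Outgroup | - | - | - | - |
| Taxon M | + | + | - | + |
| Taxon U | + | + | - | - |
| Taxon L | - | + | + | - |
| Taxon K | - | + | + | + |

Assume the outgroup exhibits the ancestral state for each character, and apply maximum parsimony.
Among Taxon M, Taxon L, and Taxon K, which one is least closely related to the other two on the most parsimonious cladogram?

Taxon M

The outgroup has state '-' for every character, so '+' is the derived state throughout.
ocelli absent (derived state '+') is shared by Taxon M and Taxon U — a synapomorphy uniting that clade.
All ingroup taxa share the derived state '+' for setae branched; it defines the ingroup but does not resolve relationships within it.
webbed digits: derived state '+' in Taxon K and Taxon L only — synapomorphy for {Taxon K, Taxon L}.
stipules present groups Taxon K and Taxon M, which is incompatible with the clades supported by the remaining characters; treating it as convergent (homoplasy) costs fewer steps than any alternative tree.
Most parsimonious ingroup topology: ((Taxon M,Taxon U),(Taxon L,Taxon K)).
Taxon L and Taxon K share a more recent common ancestor with each other than either does with Taxon M, so Taxon M is the least closely related of the three.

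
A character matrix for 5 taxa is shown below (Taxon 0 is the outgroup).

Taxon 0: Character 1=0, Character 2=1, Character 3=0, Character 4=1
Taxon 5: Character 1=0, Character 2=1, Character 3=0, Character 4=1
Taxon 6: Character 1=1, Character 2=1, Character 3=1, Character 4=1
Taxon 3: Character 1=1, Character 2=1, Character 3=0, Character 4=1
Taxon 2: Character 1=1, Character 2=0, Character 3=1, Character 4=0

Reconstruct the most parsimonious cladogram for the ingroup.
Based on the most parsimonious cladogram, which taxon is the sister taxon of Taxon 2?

Character polarity is set by the outgroup: the derived state is whichever differs from the outgroup's state, so for Character 2, Character 4 the derived state is '0', and for the remaining characters it is '1'.
Character 1 (derived state '1') is shared by Taxon 2, Taxon 3, and Taxon 6 — a synapomorphy uniting that clade.
Character 2 (derived state '0') is unique to Taxon 2 (autapomorphy; uninformative for grouping).
Character 3: derived state '1' in Taxon 2 and Taxon 6 only — synapomorphy for {Taxon 2, Taxon 6}.
Character 4: derived state '0' in Taxon 2 only — an autapomorphy, so it tells us nothing about relationships among taxa.
Most parsimonious ingroup topology: (Taxon 5,((Taxon 6,Taxon 2),Taxon 3)).
Taxon 2 and Taxon 6 form a cherry on this tree, so they are sister taxa.

Taxon 6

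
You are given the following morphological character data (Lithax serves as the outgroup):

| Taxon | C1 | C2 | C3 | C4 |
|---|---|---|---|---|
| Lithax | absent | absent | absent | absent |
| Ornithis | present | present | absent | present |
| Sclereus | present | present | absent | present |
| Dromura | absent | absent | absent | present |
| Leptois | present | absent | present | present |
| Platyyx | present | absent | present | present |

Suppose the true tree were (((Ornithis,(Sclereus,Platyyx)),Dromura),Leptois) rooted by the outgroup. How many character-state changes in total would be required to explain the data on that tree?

Map each character onto (((Ornithis,(Sclereus,Platyyx)),Dromura),Leptois) (rooted by Lithax) and count the minimum state changes it requires (Fitch parsimony):
C1: 2; C2: 2; C3: 2; C4: 1.
Total tree length = 7.

7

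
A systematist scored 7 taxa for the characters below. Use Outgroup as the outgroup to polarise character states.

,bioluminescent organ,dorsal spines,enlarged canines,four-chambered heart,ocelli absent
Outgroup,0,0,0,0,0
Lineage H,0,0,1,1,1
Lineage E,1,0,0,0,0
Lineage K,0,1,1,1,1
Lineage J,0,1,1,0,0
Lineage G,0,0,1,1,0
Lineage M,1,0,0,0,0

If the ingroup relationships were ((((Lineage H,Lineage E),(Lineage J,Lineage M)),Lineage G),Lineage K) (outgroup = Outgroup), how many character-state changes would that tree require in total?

12

Map each character onto ((((Lineage H,Lineage E),(Lineage J,Lineage M)),Lineage G),Lineage K) (rooted by Outgroup) and count the minimum state changes it requires (Fitch parsimony):
bioluminescent organ: 2; dorsal spines: 2; enlarged canines: 3; four-chambered heart: 3; ocelli absent: 2.
Total tree length = 12.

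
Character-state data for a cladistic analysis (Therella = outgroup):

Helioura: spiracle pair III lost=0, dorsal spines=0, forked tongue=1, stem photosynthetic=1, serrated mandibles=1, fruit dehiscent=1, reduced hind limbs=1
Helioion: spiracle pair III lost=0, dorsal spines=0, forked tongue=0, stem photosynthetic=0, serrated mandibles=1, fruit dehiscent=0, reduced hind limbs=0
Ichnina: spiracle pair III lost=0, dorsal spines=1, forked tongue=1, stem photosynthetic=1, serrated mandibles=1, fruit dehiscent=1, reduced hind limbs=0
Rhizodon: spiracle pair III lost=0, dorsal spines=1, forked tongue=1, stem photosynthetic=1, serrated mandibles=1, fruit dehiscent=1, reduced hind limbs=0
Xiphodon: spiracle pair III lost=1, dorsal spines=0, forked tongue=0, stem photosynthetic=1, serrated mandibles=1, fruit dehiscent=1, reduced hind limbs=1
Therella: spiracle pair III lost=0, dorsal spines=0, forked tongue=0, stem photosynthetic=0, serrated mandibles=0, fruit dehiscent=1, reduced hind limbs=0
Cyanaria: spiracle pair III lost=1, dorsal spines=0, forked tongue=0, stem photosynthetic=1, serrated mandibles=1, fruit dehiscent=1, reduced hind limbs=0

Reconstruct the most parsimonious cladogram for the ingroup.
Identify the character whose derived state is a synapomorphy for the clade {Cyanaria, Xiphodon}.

spiracle pair III lost

Character polarity is set by the outgroup: the derived state is whichever differs from the outgroup's state, so for fruit dehiscent the derived state is '0', and for the remaining characters it is '1'.
spiracle pair III lost: derived state '1' in Cyanaria and Xiphodon only — synapomorphy for {Cyanaria, Xiphodon}.
Only Ichnina and Rhizodon show the derived state '1' for dorsal spines, supporting them as a clade.
Only Helioura, Ichnina, and Rhizodon show the derived state '1' for forked tongue, supporting them as a clade.
Only Cyanaria, Helioura, Ichnina, Rhizodon, and Xiphodon show the derived state '1' for stem photosynthetic, supporting them as a clade.
serrated mandibles (derived state '1') is shared by all ingroup taxa — unites the whole ingroup.
fruit dehiscent (derived state '0') is unique to Helioion (autapomorphy; uninformative for grouping).
reduced hind limbs groups Helioura and Xiphodon, which is incompatible with the clades supported by the remaining characters; treating it as convergent (homoplasy) costs fewer steps than any alternative tree.
Most parsimonious ingroup topology: (((Xiphodon,Cyanaria),(Helioura,(Rhizodon,Ichnina))),Helioion).
The clade {Cyanaria, Xiphodon} is supported by spiracle pair III lost: its derived state '1' occurs in exactly those taxa and in no other taxon (including the outgroup).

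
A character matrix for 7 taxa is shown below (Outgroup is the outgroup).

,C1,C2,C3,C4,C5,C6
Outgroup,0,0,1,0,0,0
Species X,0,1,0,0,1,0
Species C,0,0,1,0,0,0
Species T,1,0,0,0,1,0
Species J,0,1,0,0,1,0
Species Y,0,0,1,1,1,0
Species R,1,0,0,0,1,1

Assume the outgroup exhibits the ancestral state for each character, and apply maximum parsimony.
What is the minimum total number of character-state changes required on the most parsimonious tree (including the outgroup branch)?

6

Character polarity is set by the outgroup: the derived state is whichever differs from the outgroup's state, so for C3 the derived state is '0', and for the remaining characters it is '1'.
C1: derived state '1' in Species R and Species T only — synapomorphy for {Species R, Species T}.
C2: derived state '1' in Species J and Species X only — synapomorphy for {Species J, Species X}.
C3 (derived state '0') is shared by Species J, Species R, Species T, and Species X — a synapomorphy uniting that clade.
C4 (derived state '1') is unique to Species Y (autapomorphy; uninformative for grouping).
Only Species J, Species R, Species T, Species X, and Species Y show the derived state '1' for C5, supporting them as a clade.
C6: derived state '1' in Species R only — an autapomorphy, so it tells us nothing about relationships among taxa.
Most parsimonious ingroup topology: ((((Species X,Species J),(Species T,Species R)),Species Y),Species C).
Changes per character on this tree: C1: 1; C2: 1; C3: 1; C4: 1; C5: 1; C6: 1.
Total = 6.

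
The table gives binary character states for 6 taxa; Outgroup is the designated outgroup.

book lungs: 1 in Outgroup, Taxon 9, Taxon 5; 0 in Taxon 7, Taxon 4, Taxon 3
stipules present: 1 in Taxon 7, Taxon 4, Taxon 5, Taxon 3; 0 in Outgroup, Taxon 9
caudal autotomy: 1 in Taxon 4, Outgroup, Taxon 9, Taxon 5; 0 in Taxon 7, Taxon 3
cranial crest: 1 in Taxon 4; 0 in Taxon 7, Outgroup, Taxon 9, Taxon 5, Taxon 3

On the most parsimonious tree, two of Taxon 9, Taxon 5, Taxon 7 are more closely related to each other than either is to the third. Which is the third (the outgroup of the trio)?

Character polarity is set by the outgroup: the derived state is whichever differs from the outgroup's state, so for book lungs, caudal autotomy the derived state is '0', and for the remaining characters it is '1'.
Only Taxon 3, Taxon 4, and Taxon 7 show the derived state '0' for book lungs, supporting them as a clade.
stipules present: derived state '1' in Taxon 3, Taxon 4, Taxon 5, and Taxon 7 only — synapomorphy for {Taxon 3, Taxon 4, Taxon 5, Taxon 7}.
Only Taxon 3 and Taxon 7 show the derived state '0' for caudal autotomy, supporting them as a clade.
cranial crest (derived state '1') is unique to Taxon 4 (autapomorphy; uninformative for grouping).
Most parsimonious ingroup topology: (((Taxon 4,(Taxon 3,Taxon 7)),Taxon 5),Taxon 9).
Taxon 7 and Taxon 5 share a more recent common ancestor with each other than either does with Taxon 9, so Taxon 9 is the least closely related of the three.

Taxon 9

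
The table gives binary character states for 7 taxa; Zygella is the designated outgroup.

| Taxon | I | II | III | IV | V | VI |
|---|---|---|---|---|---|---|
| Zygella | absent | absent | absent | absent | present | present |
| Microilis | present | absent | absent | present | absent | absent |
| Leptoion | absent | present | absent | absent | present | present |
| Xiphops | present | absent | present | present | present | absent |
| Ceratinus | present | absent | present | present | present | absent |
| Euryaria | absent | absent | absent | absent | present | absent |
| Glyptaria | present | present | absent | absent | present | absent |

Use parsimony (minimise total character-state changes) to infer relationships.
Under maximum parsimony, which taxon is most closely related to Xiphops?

Ceratinus

Character polarity is set by the outgroup: the derived state is whichever differs from the outgroup's state, so for V, VI the derived state is 'absent', and for the remaining characters it is 'present'.
I: derived state 'present' in Ceratinus, Glyptaria, Microilis, and Xiphops only — synapomorphy for {Ceratinus, Glyptaria, Microilis, Xiphops}.
II groups Glyptaria and Leptoion, which is incompatible with the clades supported by the remaining characters; treating it as convergent (homoplasy) costs fewer steps than any alternative tree.
Only Ceratinus and Xiphops show the derived state 'present' for III, supporting them as a clade.
Only Ceratinus, Microilis, and Xiphops show the derived state 'present' for IV, supporting them as a clade.
V: derived state 'absent' in Microilis only — an autapomorphy, so it tells us nothing about relationships among taxa.
VI: derived state 'absent' in Ceratinus, Euryaria, Glyptaria, Microilis, and Xiphops only — synapomorphy for {Ceratinus, Euryaria, Glyptaria, Microilis, Xiphops}.
Most parsimonious ingroup topology: ((((Microilis,(Xiphops,Ceratinus)),Glyptaria),Euryaria),Leptoion).
Xiphops and Ceratinus form a cherry on this tree, so they are sister taxa.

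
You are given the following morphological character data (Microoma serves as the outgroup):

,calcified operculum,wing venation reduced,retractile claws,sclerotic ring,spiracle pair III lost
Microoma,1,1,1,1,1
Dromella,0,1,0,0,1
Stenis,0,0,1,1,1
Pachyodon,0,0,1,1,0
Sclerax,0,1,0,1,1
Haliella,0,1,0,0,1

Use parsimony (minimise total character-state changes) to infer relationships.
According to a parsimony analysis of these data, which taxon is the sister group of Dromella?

The outgroup has state '1' for every character, so '0' is the derived state throughout.
All ingroup taxa share the derived state '0' for calcified operculum; it defines the ingroup but does not resolve relationships within it.
Only Pachyodon and Stenis show the derived state '0' for wing venation reduced, supporting them as a clade.
retractile claws: derived state '0' in Dromella, Haliella, and Sclerax only — synapomorphy for {Dromella, Haliella, Sclerax}.
sclerotic ring: derived state '0' in Dromella and Haliella only — synapomorphy for {Dromella, Haliella}.
spiracle pair III lost: derived state '0' in Pachyodon only — an autapomorphy, so it tells us nothing about relationships among taxa.
Most parsimonious ingroup topology: (((Dromella,Haliella),Sclerax),(Stenis,Pachyodon)).
Dromella and Haliella form a cherry on this tree, so they are sister taxa.

Haliella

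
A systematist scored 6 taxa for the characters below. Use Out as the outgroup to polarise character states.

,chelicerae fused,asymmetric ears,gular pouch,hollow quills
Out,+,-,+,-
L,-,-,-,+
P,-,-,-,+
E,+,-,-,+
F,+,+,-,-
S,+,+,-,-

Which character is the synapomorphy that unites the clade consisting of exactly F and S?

asymmetric ears

Character polarity is set by the outgroup: the derived state is whichever differs from the outgroup's state, so for chelicerae fused, gular pouch the derived state is '-', and for the remaining characters it is '+'.
chelicerae fused: derived state '-' in L and P only — synapomorphy for {L, P}.
asymmetric ears (derived state '+') is shared by F and S — a synapomorphy uniting that clade.
gular pouch (derived state '-') is shared by all ingroup taxa — unites the whole ingroup.
Only E, L, and P show the derived state '+' for hollow quills, supporting them as a clade.
Most parsimonious ingroup topology: (((L,P),E),(F,S)).
The clade {F, S} is supported by asymmetric ears: its derived state '+' occurs in exactly those taxa and in no other taxon (including the outgroup).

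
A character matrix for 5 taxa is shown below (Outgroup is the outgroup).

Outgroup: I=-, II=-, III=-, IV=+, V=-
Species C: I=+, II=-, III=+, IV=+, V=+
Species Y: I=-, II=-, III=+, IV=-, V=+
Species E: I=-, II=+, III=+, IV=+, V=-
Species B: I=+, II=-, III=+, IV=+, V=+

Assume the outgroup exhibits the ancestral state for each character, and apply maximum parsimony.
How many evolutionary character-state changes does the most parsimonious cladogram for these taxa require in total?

5

Character polarity is set by the outgroup: the derived state is whichever differs from the outgroup's state, so for IV the derived state is '-', and for the remaining characters it is '+'.
Only Species B and Species C show the derived state '+' for I, supporting them as a clade.
II: derived state '+' in Species E only — an autapomorphy, so it tells us nothing about relationships among taxa.
All ingroup taxa share the derived state '+' for III; it defines the ingroup but does not resolve relationships within it.
IV: derived state '-' in Species Y only — an autapomorphy, so it tells us nothing about relationships among taxa.
V: derived state '+' in Species B, Species C, and Species Y only — synapomorphy for {Species B, Species C, Species Y}.
Most parsimonious ingroup topology: (((Species C,Species B),Species Y),Species E).
Changes per character on this tree: I: 1; II: 1; III: 1; IV: 1; V: 1.
Total = 5.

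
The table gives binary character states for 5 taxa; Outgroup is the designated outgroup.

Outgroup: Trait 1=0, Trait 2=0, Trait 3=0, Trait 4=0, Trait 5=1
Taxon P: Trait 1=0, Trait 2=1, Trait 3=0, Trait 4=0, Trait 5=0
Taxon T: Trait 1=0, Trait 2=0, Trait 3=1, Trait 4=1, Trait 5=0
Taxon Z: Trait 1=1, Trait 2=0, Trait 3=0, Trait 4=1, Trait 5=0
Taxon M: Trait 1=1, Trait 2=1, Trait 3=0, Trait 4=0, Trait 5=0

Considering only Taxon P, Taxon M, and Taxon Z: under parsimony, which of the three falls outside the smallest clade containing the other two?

Character polarity is set by the outgroup: the derived state is whichever differs from the outgroup's state, so for Trait 5 the derived state is '0', and for the remaining characters it is '1'.
Trait 1 groups Taxon M and Taxon Z, which is incompatible with the clades supported by the remaining characters; treating it as convergent (homoplasy) costs fewer steps than any alternative tree.
Only Taxon M and Taxon P show the derived state '1' for Trait 2, supporting them as a clade.
Trait 3: derived state '1' in Taxon T only — an autapomorphy, so it tells us nothing about relationships among taxa.
Trait 4: derived state '1' in Taxon T and Taxon Z only — synapomorphy for {Taxon T, Taxon Z}.
All ingroup taxa share the derived state '0' for Trait 5; it defines the ingroup but does not resolve relationships within it.
Most parsimonious ingroup topology: ((Taxon P,Taxon M),(Taxon T,Taxon Z)).
Taxon M and Taxon P share a more recent common ancestor with each other than either does with Taxon Z, so Taxon Z is the least closely related of the three.

Taxon Z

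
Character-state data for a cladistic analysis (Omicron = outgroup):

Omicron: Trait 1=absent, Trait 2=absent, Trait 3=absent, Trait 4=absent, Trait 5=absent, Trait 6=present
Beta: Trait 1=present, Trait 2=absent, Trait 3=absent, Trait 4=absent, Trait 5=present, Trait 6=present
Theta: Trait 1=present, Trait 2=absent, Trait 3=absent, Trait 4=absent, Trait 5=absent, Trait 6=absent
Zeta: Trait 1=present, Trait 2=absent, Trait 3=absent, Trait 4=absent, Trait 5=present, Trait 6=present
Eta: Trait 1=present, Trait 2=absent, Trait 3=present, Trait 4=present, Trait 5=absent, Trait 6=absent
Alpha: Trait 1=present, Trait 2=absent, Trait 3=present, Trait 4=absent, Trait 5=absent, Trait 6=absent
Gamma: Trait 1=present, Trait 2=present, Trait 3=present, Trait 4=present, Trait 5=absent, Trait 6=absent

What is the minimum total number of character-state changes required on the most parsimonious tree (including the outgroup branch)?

6

Character polarity is set by the outgroup: the derived state is whichever differs from the outgroup's state, so for Trait 6 the derived state is 'absent', and for the remaining characters it is 'present'.
Trait 1 (derived state 'present') is shared by all ingroup taxa — unites the whole ingroup.
Trait 2: derived state 'present' in Gamma only — an autapomorphy, so it tells us nothing about relationships among taxa.
Trait 3: derived state 'present' in Alpha, Eta, and Gamma only — synapomorphy for {Alpha, Eta, Gamma}.
Trait 4 (derived state 'present') is shared by Eta and Gamma — a synapomorphy uniting that clade.
Trait 5: derived state 'present' in Beta and Zeta only — synapomorphy for {Beta, Zeta}.
Trait 6: derived state 'absent' in Alpha, Eta, Gamma, and Theta only — synapomorphy for {Alpha, Eta, Gamma, Theta}.
Most parsimonious ingroup topology: ((Beta,Zeta),(Theta,((Eta,Gamma),Alpha))).
Changes per character on this tree: Trait 1: 1; Trait 2: 1; Trait 3: 1; Trait 4: 1; Trait 5: 1; Trait 6: 1.
Total = 6.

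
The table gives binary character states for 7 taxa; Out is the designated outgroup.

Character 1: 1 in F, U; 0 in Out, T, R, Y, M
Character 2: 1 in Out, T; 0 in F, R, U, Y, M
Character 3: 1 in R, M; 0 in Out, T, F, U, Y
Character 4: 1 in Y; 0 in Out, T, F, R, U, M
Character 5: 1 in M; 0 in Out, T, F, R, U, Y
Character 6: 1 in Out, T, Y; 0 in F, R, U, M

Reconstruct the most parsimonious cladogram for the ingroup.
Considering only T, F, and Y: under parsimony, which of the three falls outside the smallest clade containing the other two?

T

Character polarity is set by the outgroup: the derived state is whichever differs from the outgroup's state, so for Character 2, Character 6 the derived state is '0', and for the remaining characters it is '1'.
Only F and U show the derived state '1' for Character 1, supporting them as a clade.
Only F, M, R, U, and Y show the derived state '0' for Character 2, supporting them as a clade.
Character 3 (derived state '1') is shared by M and R — a synapomorphy uniting that clade.
Character 4: derived state '1' in Y only — an autapomorphy, so it tells us nothing about relationships among taxa.
Character 5: derived state '1' in M only — an autapomorphy, so it tells us nothing about relationships among taxa.
Only F, M, R, and U show the derived state '0' for Character 6, supporting them as a clade.
Most parsimonious ingroup topology: (T,(((F,U),(R,M)),Y)).
Y and F share a more recent common ancestor with each other than either does with T, so T is the least closely related of the three.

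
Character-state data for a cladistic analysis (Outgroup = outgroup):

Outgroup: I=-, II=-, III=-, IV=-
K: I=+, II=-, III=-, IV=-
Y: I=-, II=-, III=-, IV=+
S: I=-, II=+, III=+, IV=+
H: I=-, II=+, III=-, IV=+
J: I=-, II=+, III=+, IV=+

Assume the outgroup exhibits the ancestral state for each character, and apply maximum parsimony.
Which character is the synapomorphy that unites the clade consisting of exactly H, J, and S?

The outgroup has state '-' for every character, so '+' is the derived state throughout.
I (derived state '+') is unique to K (autapomorphy; uninformative for grouping).
Only H, J, and S show the derived state '+' for II, supporting them as a clade.
III: derived state '+' in J and S only — synapomorphy for {J, S}.
Only H, J, S, and Y show the derived state '+' for IV, supporting them as a clade.
Most parsimonious ingroup topology: (K,(Y,((S,J),H))).
The clade {H, J, S} is supported by II: its derived state '+' occurs in exactly those taxa and in no other taxon (including the outgroup).

II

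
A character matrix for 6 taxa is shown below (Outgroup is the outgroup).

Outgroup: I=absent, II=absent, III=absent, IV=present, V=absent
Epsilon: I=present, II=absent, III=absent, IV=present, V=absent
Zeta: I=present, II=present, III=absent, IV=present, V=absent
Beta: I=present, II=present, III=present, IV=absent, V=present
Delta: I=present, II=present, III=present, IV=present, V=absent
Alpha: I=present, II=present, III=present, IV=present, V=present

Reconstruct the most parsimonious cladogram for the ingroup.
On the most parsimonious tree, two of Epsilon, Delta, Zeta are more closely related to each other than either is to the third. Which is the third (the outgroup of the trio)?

Epsilon

Character polarity is set by the outgroup: the derived state is whichever differs from the outgroup's state, so for IV the derived state is 'absent', and for the remaining characters it is 'present'.
I (derived state 'present') is shared by all ingroup taxa — unites the whole ingroup.
II: derived state 'present' in Alpha, Beta, Delta, and Zeta only — synapomorphy for {Alpha, Beta, Delta, Zeta}.
III: derived state 'present' in Alpha, Beta, and Delta only — synapomorphy for {Alpha, Beta, Delta}.
IV (derived state 'absent') is unique to Beta (autapomorphy; uninformative for grouping).
V: derived state 'present' in Alpha and Beta only — synapomorphy for {Alpha, Beta}.
Most parsimonious ingroup topology: (Epsilon,(Zeta,((Beta,Alpha),Delta))).
Zeta and Delta share a more recent common ancestor with each other than either does with Epsilon, so Epsilon is the least closely related of the three.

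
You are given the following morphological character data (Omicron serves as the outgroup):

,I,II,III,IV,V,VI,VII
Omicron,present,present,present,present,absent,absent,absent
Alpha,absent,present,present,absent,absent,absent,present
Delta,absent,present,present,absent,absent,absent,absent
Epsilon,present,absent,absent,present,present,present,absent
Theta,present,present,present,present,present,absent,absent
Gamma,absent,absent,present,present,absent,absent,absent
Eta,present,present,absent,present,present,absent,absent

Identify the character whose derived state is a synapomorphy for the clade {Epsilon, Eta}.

Character polarity is set by the outgroup: the derived state is whichever differs from the outgroup's state, so for I, II, III, IV the derived state is 'absent', and for the remaining characters it is 'present'.
Only Alpha, Delta, and Gamma show the derived state 'absent' for I, supporting them as a clade.
II groups Epsilon and Gamma, which is incompatible with the clades supported by the remaining characters; treating it as convergent (homoplasy) costs fewer steps than any alternative tree.
III (derived state 'absent') is shared by Epsilon and Eta — a synapomorphy uniting that clade.
Only Alpha and Delta show the derived state 'absent' for IV, supporting them as a clade.
V (derived state 'present') is shared by Epsilon, Eta, and Theta — a synapomorphy uniting that clade.
VI: derived state 'present' in Epsilon only — an autapomorphy, so it tells us nothing about relationships among taxa.
VII: derived state 'present' in Alpha only — an autapomorphy, so it tells us nothing about relationships among taxa.
Most parsimonious ingroup topology: (((Alpha,Delta),Gamma),((Epsilon,Eta),Theta)).
The clade {Epsilon, Eta} is supported by III: its derived state 'absent' occurs in exactly those taxa and in no other taxon (including the outgroup).

III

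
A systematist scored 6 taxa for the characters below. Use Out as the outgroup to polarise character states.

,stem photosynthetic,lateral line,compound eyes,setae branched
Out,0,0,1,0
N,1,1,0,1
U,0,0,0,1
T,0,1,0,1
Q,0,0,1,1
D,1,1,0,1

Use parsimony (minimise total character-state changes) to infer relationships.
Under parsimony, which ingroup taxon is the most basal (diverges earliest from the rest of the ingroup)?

Character polarity is set by the outgroup: the derived state is whichever differs from the outgroup's state, so for compound eyes the derived state is '0', and for the remaining characters it is '1'.
stem photosynthetic (derived state '1') is shared by D and N — a synapomorphy uniting that clade.
lateral line (derived state '1') is shared by D, N, and T — a synapomorphy uniting that clade.
compound eyes (derived state '0') is shared by D, N, T, and U — a synapomorphy uniting that clade.
setae branched (derived state '1') is shared by all ingroup taxa — unites the whole ingroup.
Most parsimonious ingroup topology: ((((N,D),T),U),Q).
Q is sister to the clade containing all other ingroup taxa, so it is the earliest-diverging (most basal) ingroup lineage.

Q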